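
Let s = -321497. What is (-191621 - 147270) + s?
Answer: -660388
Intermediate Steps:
(-191621 - 147270) + s = (-191621 - 147270) - 321497 = -338891 - 321497 = -660388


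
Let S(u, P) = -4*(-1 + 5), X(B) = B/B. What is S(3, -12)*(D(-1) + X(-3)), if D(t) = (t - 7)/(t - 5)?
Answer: -112/3 ≈ -37.333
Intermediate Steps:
X(B) = 1
S(u, P) = -16 (S(u, P) = -4*4 = -16)
D(t) = (-7 + t)/(-5 + t)
S(3, -12)*(D(-1) + X(-3)) = -16*((-7 - 1)/(-5 - 1) + 1) = -16*(-8/(-6) + 1) = -16*(-⅙*(-8) + 1) = -16*(4/3 + 1) = -16*7/3 = -112/3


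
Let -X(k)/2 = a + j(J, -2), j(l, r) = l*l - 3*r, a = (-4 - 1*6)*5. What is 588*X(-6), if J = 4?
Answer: 32928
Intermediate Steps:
a = -50 (a = (-4 - 6)*5 = -10*5 = -50)
j(l, r) = l**2 - 3*r
X(k) = 56 (X(k) = -2*(-50 + (4**2 - 3*(-2))) = -2*(-50 + (16 + 6)) = -2*(-50 + 22) = -2*(-28) = 56)
588*X(-6) = 588*56 = 32928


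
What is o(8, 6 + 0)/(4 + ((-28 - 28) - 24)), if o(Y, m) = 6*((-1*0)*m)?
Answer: 0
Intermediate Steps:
o(Y, m) = 0 (o(Y, m) = 6*(0*m) = 6*0 = 0)
o(8, 6 + 0)/(4 + ((-28 - 28) - 24)) = 0/(4 + ((-28 - 28) - 24)) = 0/(4 + (-56 - 24)) = 0/(4 - 80) = 0/(-76) = 0*(-1/76) = 0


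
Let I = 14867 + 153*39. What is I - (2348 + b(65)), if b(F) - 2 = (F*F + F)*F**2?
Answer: -18106766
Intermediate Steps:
b(F) = 2 + F**2*(F + F**2) (b(F) = 2 + (F*F + F)*F**2 = 2 + (F**2 + F)*F**2 = 2 + (F + F**2)*F**2 = 2 + F**2*(F + F**2))
I = 20834 (I = 14867 + 5967 = 20834)
I - (2348 + b(65)) = 20834 - (2348 + (2 + 65**3 + 65**4)) = 20834 - (2348 + (2 + 274625 + 17850625)) = 20834 - (2348 + 18125252) = 20834 - 1*18127600 = 20834 - 18127600 = -18106766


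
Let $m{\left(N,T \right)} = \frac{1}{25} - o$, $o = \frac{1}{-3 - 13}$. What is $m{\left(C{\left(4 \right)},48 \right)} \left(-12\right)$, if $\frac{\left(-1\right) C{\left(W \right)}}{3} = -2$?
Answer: $- \frac{123}{100} \approx -1.23$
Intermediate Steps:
$o = - \frac{1}{16}$ ($o = \frac{1}{-16} = - \frac{1}{16} \approx -0.0625$)
$C{\left(W \right)} = 6$ ($C{\left(W \right)} = \left(-3\right) \left(-2\right) = 6$)
$m{\left(N,T \right)} = \frac{41}{400}$ ($m{\left(N,T \right)} = \frac{1}{25} - - \frac{1}{16} = \frac{1}{25} + \frac{1}{16} = \frac{41}{400}$)
$m{\left(C{\left(4 \right)},48 \right)} \left(-12\right) = \frac{41}{400} \left(-12\right) = - \frac{123}{100}$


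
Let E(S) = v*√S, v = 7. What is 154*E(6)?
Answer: 1078*√6 ≈ 2640.6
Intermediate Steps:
E(S) = 7*√S
154*E(6) = 154*(7*√6) = 1078*√6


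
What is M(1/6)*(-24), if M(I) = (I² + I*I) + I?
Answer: -16/3 ≈ -5.3333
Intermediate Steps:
M(I) = I + 2*I² (M(I) = (I² + I²) + I = 2*I² + I = I + 2*I²)
M(1/6)*(-24) = ((1 + 2/6)/6)*(-24) = ((1 + 2*(⅙))/6)*(-24) = ((1 + ⅓)/6)*(-24) = ((⅙)*(4/3))*(-24) = (2/9)*(-24) = -16/3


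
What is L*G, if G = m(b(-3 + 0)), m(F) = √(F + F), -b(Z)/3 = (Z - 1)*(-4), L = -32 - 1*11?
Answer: -172*I*√6 ≈ -421.31*I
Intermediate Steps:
L = -43 (L = -32 - 11 = -43)
b(Z) = -12 + 12*Z (b(Z) = -3*(Z - 1)*(-4) = -3*(-1 + Z)*(-4) = -3*(4 - 4*Z) = -12 + 12*Z)
m(F) = √2*√F (m(F) = √(2*F) = √2*√F)
G = 4*I*√6 (G = √2*√(-12 + 12*(-3 + 0)) = √2*√(-12 + 12*(-3)) = √2*√(-12 - 36) = √2*√(-48) = √2*(4*I*√3) = 4*I*√6 ≈ 9.798*I)
L*G = -172*I*√6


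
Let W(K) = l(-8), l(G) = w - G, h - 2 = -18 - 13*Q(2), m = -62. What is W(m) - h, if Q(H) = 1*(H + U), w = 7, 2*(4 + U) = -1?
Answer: -3/2 ≈ -1.5000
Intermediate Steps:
U = -9/2 (U = -4 + (½)*(-1) = -4 - ½ = -9/2 ≈ -4.5000)
Q(H) = -9/2 + H (Q(H) = 1*(H - 9/2) = 1*(-9/2 + H) = -9/2 + H)
h = 33/2 (h = 2 + (-18 - 13*(-9/2 + 2)) = 2 + (-18 - 13*(-5/2)) = 2 + (-18 + 65/2) = 2 + 29/2 = 33/2 ≈ 16.500)
l(G) = 7 - G
W(K) = 15 (W(K) = 7 - 1*(-8) = 7 + 8 = 15)
W(m) - h = 15 - 1*33/2 = 15 - 33/2 = -3/2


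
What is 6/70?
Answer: 3/35 ≈ 0.085714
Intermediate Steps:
6/70 = 6*(1/70) = 3/35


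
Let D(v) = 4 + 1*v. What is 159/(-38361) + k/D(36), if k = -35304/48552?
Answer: -23098437/1034724040 ≈ -0.022323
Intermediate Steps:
k = -1471/2023 (k = -35304*1/48552 = -1471/2023 ≈ -0.72714)
D(v) = 4 + v
159/(-38361) + k/D(36) = 159/(-38361) - 1471/(2023*(4 + 36)) = 159*(-1/38361) - 1471/2023/40 = -53/12787 - 1471/2023*1/40 = -53/12787 - 1471/80920 = -23098437/1034724040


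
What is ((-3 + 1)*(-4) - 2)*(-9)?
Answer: -54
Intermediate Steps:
((-3 + 1)*(-4) - 2)*(-9) = (-2*(-4) - 2)*(-9) = (8 - 2)*(-9) = 6*(-9) = -54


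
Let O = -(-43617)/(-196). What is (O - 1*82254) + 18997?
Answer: -1777427/28 ≈ -63480.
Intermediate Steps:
O = -6231/28 (O = -(-43617)*(-1)/196 = -67*93/28 = -6231/28 ≈ -222.54)
(O - 1*82254) + 18997 = (-6231/28 - 1*82254) + 18997 = (-6231/28 - 82254) + 18997 = -2309343/28 + 18997 = -1777427/28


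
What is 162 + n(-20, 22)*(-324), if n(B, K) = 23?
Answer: -7290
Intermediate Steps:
162 + n(-20, 22)*(-324) = 162 + 23*(-324) = 162 - 7452 = -7290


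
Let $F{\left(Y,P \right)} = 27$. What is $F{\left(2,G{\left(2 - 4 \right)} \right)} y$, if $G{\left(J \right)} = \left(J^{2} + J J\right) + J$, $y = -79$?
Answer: $-2133$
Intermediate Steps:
$G{\left(J \right)} = J + 2 J^{2}$ ($G{\left(J \right)} = \left(J^{2} + J^{2}\right) + J = 2 J^{2} + J = J + 2 J^{2}$)
$F{\left(2,G{\left(2 - 4 \right)} \right)} y = 27 \left(-79\right) = -2133$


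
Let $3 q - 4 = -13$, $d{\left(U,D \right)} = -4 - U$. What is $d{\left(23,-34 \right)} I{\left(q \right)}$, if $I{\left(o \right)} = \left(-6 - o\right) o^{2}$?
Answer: $729$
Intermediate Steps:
$q = -3$ ($q = \frac{4}{3} + \frac{1}{3} \left(-13\right) = \frac{4}{3} - \frac{13}{3} = -3$)
$I{\left(o \right)} = o^{2} \left(-6 - o\right)$
$d{\left(23,-34 \right)} I{\left(q \right)} = \left(-4 - 23\right) \left(-3\right)^{2} \left(-6 - -3\right) = \left(-4 - 23\right) 9 \left(-6 + 3\right) = - 27 \cdot 9 \left(-3\right) = \left(-27\right) \left(-27\right) = 729$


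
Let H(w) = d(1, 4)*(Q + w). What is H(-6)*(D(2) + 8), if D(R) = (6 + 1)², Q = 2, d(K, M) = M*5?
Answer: -4560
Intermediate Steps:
d(K, M) = 5*M
D(R) = 49 (D(R) = 7² = 49)
H(w) = 40 + 20*w (H(w) = (5*4)*(2 + w) = 20*(2 + w) = 40 + 20*w)
H(-6)*(D(2) + 8) = (40 + 20*(-6))*(49 + 8) = (40 - 120)*57 = -80*57 = -4560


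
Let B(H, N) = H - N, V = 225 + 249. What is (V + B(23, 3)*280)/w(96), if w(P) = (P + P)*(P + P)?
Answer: 3037/18432 ≈ 0.16477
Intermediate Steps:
V = 474
w(P) = 4*P**2 (w(P) = (2*P)*(2*P) = 4*P**2)
(V + B(23, 3)*280)/w(96) = (474 + (23 - 1*3)*280)/((4*96**2)) = (474 + (23 - 3)*280)/((4*9216)) = (474 + 20*280)/36864 = (474 + 5600)*(1/36864) = 6074*(1/36864) = 3037/18432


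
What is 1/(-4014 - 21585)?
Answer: -1/25599 ≈ -3.9064e-5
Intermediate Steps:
1/(-4014 - 21585) = 1/(-25599) = -1/25599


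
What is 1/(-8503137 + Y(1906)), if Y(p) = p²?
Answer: -1/4870301 ≈ -2.0533e-7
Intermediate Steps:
1/(-8503137 + Y(1906)) = 1/(-8503137 + 1906²) = 1/(-8503137 + 3632836) = 1/(-4870301) = -1/4870301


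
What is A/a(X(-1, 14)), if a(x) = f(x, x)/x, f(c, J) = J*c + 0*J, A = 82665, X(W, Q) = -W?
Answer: 82665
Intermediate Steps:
f(c, J) = J*c (f(c, J) = J*c + 0 = J*c)
a(x) = x (a(x) = (x*x)/x = x²/x = x)
A/a(X(-1, 14)) = 82665/((-1*(-1))) = 82665/1 = 82665*1 = 82665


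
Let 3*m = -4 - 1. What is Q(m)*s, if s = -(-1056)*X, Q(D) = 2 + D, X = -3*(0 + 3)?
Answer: -3168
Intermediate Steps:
X = -9 (X = -3*3 = -9)
m = -5/3 (m = (-4 - 1)/3 = (1/3)*(-5) = -5/3 ≈ -1.6667)
s = -9504 (s = -(-1056)*(-9) = -264*36 = -9504)
Q(m)*s = (2 - 5/3)*(-9504) = (1/3)*(-9504) = -3168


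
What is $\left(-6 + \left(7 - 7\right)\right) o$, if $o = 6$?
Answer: $-36$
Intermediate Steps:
$\left(-6 + \left(7 - 7\right)\right) o = \left(-6 + \left(7 - 7\right)\right) 6 = \left(-6 + 0\right) 6 = \left(-6\right) 6 = -36$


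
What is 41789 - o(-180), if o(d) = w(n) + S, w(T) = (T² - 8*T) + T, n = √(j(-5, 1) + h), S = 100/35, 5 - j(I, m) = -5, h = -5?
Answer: 292468/7 + 7*√5 ≈ 41797.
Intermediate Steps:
j(I, m) = 10 (j(I, m) = 5 - 1*(-5) = 5 + 5 = 10)
S = 20/7 (S = 100*(1/35) = 20/7 ≈ 2.8571)
n = √5 (n = √(10 - 5) = √5 ≈ 2.2361)
w(T) = T² - 7*T
o(d) = 20/7 + √5*(-7 + √5) (o(d) = √5*(-7 + √5) + 20/7 = 20/7 + √5*(-7 + √5))
41789 - o(-180) = 41789 - (55/7 - 7*√5) = 41789 + (-55/7 + 7*√5) = 292468/7 + 7*√5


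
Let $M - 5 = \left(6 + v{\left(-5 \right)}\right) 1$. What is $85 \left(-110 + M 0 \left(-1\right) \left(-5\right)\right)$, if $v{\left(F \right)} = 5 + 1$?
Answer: $-9350$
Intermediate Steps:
$v{\left(F \right)} = 6$
$M = 17$ ($M = 5 + \left(6 + 6\right) 1 = 5 + 12 \cdot 1 = 5 + 12 = 17$)
$85 \left(-110 + M 0 \left(-1\right) \left(-5\right)\right) = 85 \left(-110 + 17 \cdot 0 \left(-1\right) \left(-5\right)\right) = 85 \left(-110 + 17 \cdot 0 \left(-5\right)\right) = 85 \left(-110 + 17 \cdot 0\right) = 85 \left(-110 + 0\right) = 85 \left(-110\right) = -9350$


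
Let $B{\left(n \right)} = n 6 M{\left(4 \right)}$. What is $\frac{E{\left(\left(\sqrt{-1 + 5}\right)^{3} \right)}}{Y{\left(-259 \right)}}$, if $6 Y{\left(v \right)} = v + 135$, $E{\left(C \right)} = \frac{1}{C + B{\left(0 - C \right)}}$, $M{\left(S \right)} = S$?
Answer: $\frac{3}{11408} \approx 0.00026297$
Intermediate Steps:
$B{\left(n \right)} = 24 n$ ($B{\left(n \right)} = n 6 \cdot 4 = 6 n 4 = 24 n$)
$E{\left(C \right)} = - \frac{1}{23 C}$ ($E{\left(C \right)} = \frac{1}{C + 24 \left(0 - C\right)} = \frac{1}{C + 24 \left(- C\right)} = \frac{1}{C - 24 C} = \frac{1}{\left(-23\right) C} = - \frac{1}{23 C}$)
$Y{\left(v \right)} = \frac{45}{2} + \frac{v}{6}$ ($Y{\left(v \right)} = \frac{v + 135}{6} = \frac{135 + v}{6} = \frac{45}{2} + \frac{v}{6}$)
$\frac{E{\left(\left(\sqrt{-1 + 5}\right)^{3} \right)}}{Y{\left(-259 \right)}} = \frac{\left(- \frac{1}{23}\right) \frac{1}{\left(\sqrt{-1 + 5}\right)^{3}}}{\frac{45}{2} + \frac{1}{6} \left(-259\right)} = \frac{\left(- \frac{1}{23}\right) \frac{1}{\left(\sqrt{4}\right)^{3}}}{\frac{45}{2} - \frac{259}{6}} = \frac{\left(- \frac{1}{23}\right) \frac{1}{2^{3}}}{- \frac{62}{3}} = - \frac{1}{23 \cdot 8} \left(- \frac{3}{62}\right) = \left(- \frac{1}{23}\right) \frac{1}{8} \left(- \frac{3}{62}\right) = \left(- \frac{1}{184}\right) \left(- \frac{3}{62}\right) = \frac{3}{11408}$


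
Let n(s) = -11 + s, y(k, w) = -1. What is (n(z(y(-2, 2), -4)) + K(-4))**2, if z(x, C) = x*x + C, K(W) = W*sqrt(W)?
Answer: 132 + 224*I ≈ 132.0 + 224.0*I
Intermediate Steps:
K(W) = W**(3/2)
z(x, C) = C + x**2 (z(x, C) = x**2 + C = C + x**2)
(n(z(y(-2, 2), -4)) + K(-4))**2 = ((-11 + (-4 + (-1)**2)) + (-4)**(3/2))**2 = ((-11 + (-4 + 1)) - 8*I)**2 = ((-11 - 3) - 8*I)**2 = (-14 - 8*I)**2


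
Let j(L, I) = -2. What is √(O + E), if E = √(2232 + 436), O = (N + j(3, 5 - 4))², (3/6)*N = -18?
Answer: √(1444 + 2*√667) ≈ 38.674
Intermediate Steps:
N = -36 (N = 2*(-18) = -36)
O = 1444 (O = (-36 - 2)² = (-38)² = 1444)
E = 2*√667 (E = √2668 = 2*√667 ≈ 51.653)
√(O + E) = √(1444 + 2*√667)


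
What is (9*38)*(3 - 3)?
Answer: 0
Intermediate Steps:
(9*38)*(3 - 3) = 342*0 = 0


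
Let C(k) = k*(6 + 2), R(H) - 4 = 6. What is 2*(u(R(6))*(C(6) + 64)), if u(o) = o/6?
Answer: 1120/3 ≈ 373.33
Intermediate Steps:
R(H) = 10 (R(H) = 4 + 6 = 10)
u(o) = o/6 (u(o) = o*(⅙) = o/6)
C(k) = 8*k (C(k) = k*8 = 8*k)
2*(u(R(6))*(C(6) + 64)) = 2*(((⅙)*10)*(8*6 + 64)) = 2*(5*(48 + 64)/3) = 2*((5/3)*112) = 2*(560/3) = 1120/3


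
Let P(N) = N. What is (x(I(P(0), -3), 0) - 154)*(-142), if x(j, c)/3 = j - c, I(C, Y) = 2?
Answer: 21016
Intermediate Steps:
x(j, c) = -3*c + 3*j (x(j, c) = 3*(j - c) = -3*c + 3*j)
(x(I(P(0), -3), 0) - 154)*(-142) = ((-3*0 + 3*2) - 154)*(-142) = ((0 + 6) - 154)*(-142) = (6 - 154)*(-142) = -148*(-142) = 21016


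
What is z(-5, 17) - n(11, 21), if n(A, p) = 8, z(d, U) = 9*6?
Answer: 46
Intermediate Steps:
z(d, U) = 54
z(-5, 17) - n(11, 21) = 54 - 1*8 = 54 - 8 = 46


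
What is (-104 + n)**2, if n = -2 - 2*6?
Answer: 13924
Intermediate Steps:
n = -14 (n = -2 - 12 = -14)
(-104 + n)**2 = (-104 - 14)**2 = (-118)**2 = 13924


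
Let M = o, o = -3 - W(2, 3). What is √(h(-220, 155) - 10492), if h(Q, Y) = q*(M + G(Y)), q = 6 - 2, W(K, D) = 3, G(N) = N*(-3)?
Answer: 2*I*√3094 ≈ 111.25*I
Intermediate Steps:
G(N) = -3*N
q = 4
o = -6 (o = -3 - 1*3 = -3 - 3 = -6)
M = -6
h(Q, Y) = -24 - 12*Y (h(Q, Y) = 4*(-6 - 3*Y) = -24 - 12*Y)
√(h(-220, 155) - 10492) = √((-24 - 12*155) - 10492) = √((-24 - 1860) - 10492) = √(-1884 - 10492) = √(-12376) = 2*I*√3094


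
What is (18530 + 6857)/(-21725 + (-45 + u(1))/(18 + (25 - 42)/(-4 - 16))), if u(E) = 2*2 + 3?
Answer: -9570899/8191085 ≈ -1.1685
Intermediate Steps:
u(E) = 7 (u(E) = 4 + 3 = 7)
(18530 + 6857)/(-21725 + (-45 + u(1))/(18 + (25 - 42)/(-4 - 16))) = (18530 + 6857)/(-21725 + (-45 + 7)/(18 + (25 - 42)/(-4 - 16))) = 25387/(-21725 - 38/(18 - 17/(-20))) = 25387/(-21725 - 38/(18 - 17*(-1/20))) = 25387/(-21725 - 38/(18 + 17/20)) = 25387/(-21725 - 38/377/20) = 25387/(-21725 - 38*20/377) = 25387/(-21725 - 760/377) = 25387/(-8191085/377) = 25387*(-377/8191085) = -9570899/8191085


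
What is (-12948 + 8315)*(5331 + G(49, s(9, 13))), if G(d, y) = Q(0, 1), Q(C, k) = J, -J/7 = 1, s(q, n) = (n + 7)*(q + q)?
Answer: -24666092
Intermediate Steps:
s(q, n) = 2*q*(7 + n) (s(q, n) = (7 + n)*(2*q) = 2*q*(7 + n))
J = -7 (J = -7*1 = -7)
Q(C, k) = -7
G(d, y) = -7
(-12948 + 8315)*(5331 + G(49, s(9, 13))) = (-12948 + 8315)*(5331 - 7) = -4633*5324 = -24666092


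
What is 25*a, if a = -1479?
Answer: -36975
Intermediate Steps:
25*a = 25*(-1479) = -36975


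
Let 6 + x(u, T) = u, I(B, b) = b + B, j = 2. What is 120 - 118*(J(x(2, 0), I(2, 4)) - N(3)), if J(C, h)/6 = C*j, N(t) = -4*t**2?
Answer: 1536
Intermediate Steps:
I(B, b) = B + b
x(u, T) = -6 + u
J(C, h) = 12*C (J(C, h) = 6*(C*2) = 6*(2*C) = 12*C)
120 - 118*(J(x(2, 0), I(2, 4)) - N(3)) = 120 - 118*(12*(-6 + 2) - (-4)*3**2) = 120 - 118*(12*(-4) - (-4)*9) = 120 - 118*(-48 - 1*(-36)) = 120 - 118*(-48 + 36) = 120 - 118*(-12) = 120 + 1416 = 1536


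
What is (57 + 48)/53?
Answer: 105/53 ≈ 1.9811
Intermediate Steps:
(57 + 48)/53 = (1/53)*105 = 105/53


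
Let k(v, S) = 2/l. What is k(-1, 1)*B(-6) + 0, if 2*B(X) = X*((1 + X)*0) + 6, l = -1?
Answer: -6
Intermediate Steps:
k(v, S) = -2 (k(v, S) = 2/(-1) = 2*(-1) = -2)
B(X) = 3 (B(X) = (X*((1 + X)*0) + 6)/2 = (X*0 + 6)/2 = (0 + 6)/2 = (½)*6 = 3)
k(-1, 1)*B(-6) + 0 = -2*3 + 0 = -6 + 0 = -6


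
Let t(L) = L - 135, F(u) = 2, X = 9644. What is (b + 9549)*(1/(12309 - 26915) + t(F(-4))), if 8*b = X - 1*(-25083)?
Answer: -215859658281/116848 ≈ -1.8474e+6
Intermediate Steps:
t(L) = -135 + L
b = 34727/8 (b = (9644 - 1*(-25083))/8 = (9644 + 25083)/8 = (⅛)*34727 = 34727/8 ≈ 4340.9)
(b + 9549)*(1/(12309 - 26915) + t(F(-4))) = (34727/8 + 9549)*(1/(12309 - 26915) + (-135 + 2)) = 111119*(1/(-14606) - 133)/8 = 111119*(-1/14606 - 133)/8 = (111119/8)*(-1942599/14606) = -215859658281/116848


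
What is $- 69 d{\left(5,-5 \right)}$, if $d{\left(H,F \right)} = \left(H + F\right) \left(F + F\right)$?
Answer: $0$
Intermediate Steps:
$d{\left(H,F \right)} = 2 F \left(F + H\right)$ ($d{\left(H,F \right)} = \left(F + H\right) 2 F = 2 F \left(F + H\right)$)
$- 69 d{\left(5,-5 \right)} = - 69 \cdot 2 \left(-5\right) \left(-5 + 5\right) = - 69 \cdot 2 \left(-5\right) 0 = \left(-69\right) 0 = 0$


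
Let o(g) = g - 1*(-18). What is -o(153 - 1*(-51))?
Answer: -222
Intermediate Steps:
o(g) = 18 + g (o(g) = g + 18 = 18 + g)
-o(153 - 1*(-51)) = -(18 + (153 - 1*(-51))) = -(18 + (153 + 51)) = -(18 + 204) = -1*222 = -222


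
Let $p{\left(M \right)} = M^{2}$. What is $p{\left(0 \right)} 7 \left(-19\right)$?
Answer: $0$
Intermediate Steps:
$p{\left(0 \right)} 7 \left(-19\right) = 0^{2} \cdot 7 \left(-19\right) = 0 \cdot 7 \left(-19\right) = 0 \left(-19\right) = 0$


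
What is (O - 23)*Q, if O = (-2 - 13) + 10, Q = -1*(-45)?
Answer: -1260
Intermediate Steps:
Q = 45
O = -5 (O = -15 + 10 = -5)
(O - 23)*Q = (-5 - 23)*45 = -28*45 = -1260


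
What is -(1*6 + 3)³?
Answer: -729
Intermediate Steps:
-(1*6 + 3)³ = -(6 + 3)³ = -1*9³ = -1*729 = -729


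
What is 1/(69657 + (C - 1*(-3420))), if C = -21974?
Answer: 1/51103 ≈ 1.9568e-5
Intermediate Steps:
1/(69657 + (C - 1*(-3420))) = 1/(69657 + (-21974 - 1*(-3420))) = 1/(69657 + (-21974 + 3420)) = 1/(69657 - 18554) = 1/51103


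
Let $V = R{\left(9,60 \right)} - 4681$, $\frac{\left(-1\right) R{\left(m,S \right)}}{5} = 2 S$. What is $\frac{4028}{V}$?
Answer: $- \frac{4028}{5281} \approx -0.76273$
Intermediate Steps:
$R{\left(m,S \right)} = - 10 S$ ($R{\left(m,S \right)} = - 5 \cdot 2 S = - 10 S$)
$V = -5281$ ($V = \left(-10\right) 60 - 4681 = -600 - 4681 = -5281$)
$\frac{4028}{V} = \frac{4028}{-5281} = 4028 \left(- \frac{1}{5281}\right) = - \frac{4028}{5281}$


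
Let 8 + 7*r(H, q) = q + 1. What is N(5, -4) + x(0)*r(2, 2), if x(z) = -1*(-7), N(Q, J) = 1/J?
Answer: -21/4 ≈ -5.2500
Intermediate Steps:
x(z) = 7
r(H, q) = -1 + q/7 (r(H, q) = -8/7 + (q + 1)/7 = -8/7 + (1 + q)/7 = -8/7 + (⅐ + q/7) = -1 + q/7)
N(5, -4) + x(0)*r(2, 2) = 1/(-4) + 7*(-1 + (⅐)*2) = -¼ + 7*(-1 + 2/7) = -¼ + 7*(-5/7) = -¼ - 5 = -21/4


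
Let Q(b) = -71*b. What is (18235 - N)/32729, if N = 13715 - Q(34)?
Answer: 2106/32729 ≈ 0.064347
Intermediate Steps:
N = 16129 (N = 13715 - (-71)*34 = 13715 - 1*(-2414) = 13715 + 2414 = 16129)
(18235 - N)/32729 = (18235 - 1*16129)/32729 = (18235 - 16129)*(1/32729) = 2106*(1/32729) = 2106/32729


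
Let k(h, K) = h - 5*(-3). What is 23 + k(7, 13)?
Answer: 45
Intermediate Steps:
k(h, K) = 15 + h (k(h, K) = h + 15 = 15 + h)
23 + k(7, 13) = 23 + (15 + 7) = 23 + 22 = 45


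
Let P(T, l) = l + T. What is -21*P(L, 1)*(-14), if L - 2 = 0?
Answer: 882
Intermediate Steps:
L = 2 (L = 2 + 0 = 2)
P(T, l) = T + l
-21*P(L, 1)*(-14) = -21*(2 + 1)*(-14) = -21*3*(-14) = -63*(-14) = 882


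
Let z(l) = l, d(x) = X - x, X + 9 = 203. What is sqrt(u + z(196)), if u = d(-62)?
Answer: 2*sqrt(113) ≈ 21.260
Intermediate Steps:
X = 194 (X = -9 + 203 = 194)
d(x) = 194 - x
u = 256 (u = 194 - 1*(-62) = 194 + 62 = 256)
sqrt(u + z(196)) = sqrt(256 + 196) = sqrt(452) = 2*sqrt(113)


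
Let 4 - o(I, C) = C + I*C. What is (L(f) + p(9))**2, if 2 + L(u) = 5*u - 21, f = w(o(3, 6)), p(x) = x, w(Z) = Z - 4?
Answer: 17956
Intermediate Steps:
o(I, C) = 4 - C - C*I (o(I, C) = 4 - (C + I*C) = 4 - (C + C*I) = 4 + (-C - C*I) = 4 - C - C*I)
w(Z) = -4 + Z
f = -24 (f = -4 + (4 - 1*6 - 1*6*3) = -4 + (4 - 6 - 18) = -4 - 20 = -24)
L(u) = -23 + 5*u (L(u) = -2 + (5*u - 21) = -2 + (-21 + 5*u) = -23 + 5*u)
(L(f) + p(9))**2 = ((-23 + 5*(-24)) + 9)**2 = ((-23 - 120) + 9)**2 = (-143 + 9)**2 = (-134)**2 = 17956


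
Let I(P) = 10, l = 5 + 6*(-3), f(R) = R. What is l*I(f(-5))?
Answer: -130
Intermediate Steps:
l = -13 (l = 5 - 18 = -13)
l*I(f(-5)) = -13*10 = -130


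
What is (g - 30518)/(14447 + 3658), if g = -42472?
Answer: -4866/1207 ≈ -4.0315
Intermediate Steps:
(g - 30518)/(14447 + 3658) = (-42472 - 30518)/(14447 + 3658) = -72990/18105 = -72990*1/18105 = -4866/1207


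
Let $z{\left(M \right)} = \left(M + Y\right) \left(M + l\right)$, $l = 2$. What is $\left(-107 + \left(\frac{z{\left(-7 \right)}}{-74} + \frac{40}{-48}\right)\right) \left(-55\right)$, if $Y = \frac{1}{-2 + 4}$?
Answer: $\frac{2644015}{444} \approx 5955.0$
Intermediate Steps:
$Y = \frac{1}{2} \approx 0.5$
$z{\left(M \right)} = \left(\frac{1}{2} + M\right) \left(2 + M\right)$ ($z{\left(M \right)} = \left(M + \frac{1}{2}\right) \left(M + 2\right) = \left(\frac{1}{2} + M\right) \left(2 + M\right)$)
$\left(-107 + \left(\frac{z{\left(-7 \right)}}{-74} + \frac{40}{-48}\right)\right) \left(-55\right) = \left(-107 + \left(\frac{1 + \left(-7\right)^{2} + \frac{5}{2} \left(-7\right)}{-74} + \frac{40}{-48}\right)\right) \left(-55\right) = \left(-107 + \left(\left(1 + 49 - \frac{35}{2}\right) \left(- \frac{1}{74}\right) + 40 \left(- \frac{1}{48}\right)\right)\right) \left(-55\right) = \left(-107 + \left(\frac{65}{2} \left(- \frac{1}{74}\right) - \frac{5}{6}\right)\right) \left(-55\right) = \left(-107 - \frac{565}{444}\right) \left(-55\right) = \left(- \frac{48073}{444}\right) \left(-55\right) = \frac{2644015}{444}$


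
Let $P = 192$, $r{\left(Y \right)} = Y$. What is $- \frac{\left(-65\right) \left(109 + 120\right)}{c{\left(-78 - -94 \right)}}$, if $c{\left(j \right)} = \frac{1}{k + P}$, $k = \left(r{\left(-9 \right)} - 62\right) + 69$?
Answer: $2828150$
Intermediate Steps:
$k = -2$ ($k = \left(-9 - 62\right) + 69 = -71 + 69 = -2$)
$c{\left(j \right)} = \frac{1}{190}$ ($c{\left(j \right)} = \frac{1}{-2 + 192} = \frac{1}{190}$)
$- \frac{\left(-65\right) \left(109 + 120\right)}{c{\left(-78 - -94 \right)}} = - - 65 \left(109 + 120\right) \frac{1}{\frac{1}{190}} = - \left(-65\right) 229 \cdot 190 = - \left(-14885\right) 190 = \left(-1\right) \left(-2828150\right) = 2828150$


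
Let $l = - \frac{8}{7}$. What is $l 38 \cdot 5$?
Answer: $- \frac{1520}{7} \approx -217.14$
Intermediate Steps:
$l = - \frac{8}{7}$ ($l = \left(-8\right) \frac{1}{7} = - \frac{8}{7} \approx -1.1429$)
$l 38 \cdot 5 = \left(- \frac{8}{7}\right) 38 \cdot 5 = \left(- \frac{304}{7}\right) 5 = - \frac{1520}{7}$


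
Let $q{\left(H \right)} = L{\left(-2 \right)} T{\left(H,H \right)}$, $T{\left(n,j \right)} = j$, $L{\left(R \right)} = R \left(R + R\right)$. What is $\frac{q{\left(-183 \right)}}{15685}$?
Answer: $- \frac{1464}{15685} \approx -0.093338$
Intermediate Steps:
$L{\left(R \right)} = 2 R^{2}$ ($L{\left(R \right)} = R 2 R = 2 R^{2}$)
$q{\left(H \right)} = 8 H$ ($q{\left(H \right)} = 2 \left(-2\right)^{2} H = 2 \cdot 4 H = 8 H$)
$\frac{q{\left(-183 \right)}}{15685} = \frac{8 \left(-183\right)}{15685} = \left(-1464\right) \frac{1}{15685} = - \frac{1464}{15685}$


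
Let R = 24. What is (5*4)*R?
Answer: 480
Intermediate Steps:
(5*4)*R = (5*4)*24 = 20*24 = 480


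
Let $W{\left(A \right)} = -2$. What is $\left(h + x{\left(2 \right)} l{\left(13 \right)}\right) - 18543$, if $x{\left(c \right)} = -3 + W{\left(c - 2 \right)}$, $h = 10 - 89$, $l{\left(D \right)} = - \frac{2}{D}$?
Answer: $- \frac{242076}{13} \approx -18621.0$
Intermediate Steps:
$h = -79$ ($h = 10 - 89 = -79$)
$x{\left(c \right)} = -5$ ($x{\left(c \right)} = -3 - 2 = -5$)
$\left(h + x{\left(2 \right)} l{\left(13 \right)}\right) - 18543 = \left(-79 - 5 \left(- \frac{2}{13}\right)\right) - 18543 = \left(-79 - 5 \left(\left(-2\right) \frac{1}{13}\right)\right) - 18543 = \left(-79 - - \frac{10}{13}\right) - 18543 = \left(-79 + \frac{10}{13}\right) - 18543 = - \frac{1017}{13} - 18543 = - \frac{242076}{13}$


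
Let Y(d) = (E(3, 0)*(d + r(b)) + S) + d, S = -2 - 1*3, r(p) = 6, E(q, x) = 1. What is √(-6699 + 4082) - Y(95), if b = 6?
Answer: -191 + I*√2617 ≈ -191.0 + 51.157*I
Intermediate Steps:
S = -5 (S = -2 - 3 = -5)
Y(d) = 1 + 2*d (Y(d) = (1*(d + 6) - 5) + d = (1*(6 + d) - 5) + d = ((6 + d) - 5) + d = (1 + d) + d = 1 + 2*d)
√(-6699 + 4082) - Y(95) = √(-6699 + 4082) - (1 + 2*95) = √(-2617) - (1 + 190) = I*√2617 - 1*191 = I*√2617 - 191 = -191 + I*√2617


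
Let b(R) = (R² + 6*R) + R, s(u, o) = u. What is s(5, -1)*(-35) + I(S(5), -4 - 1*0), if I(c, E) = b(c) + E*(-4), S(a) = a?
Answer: -99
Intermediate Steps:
b(R) = R² + 7*R
I(c, E) = -4*E + c*(7 + c) (I(c, E) = c*(7 + c) + E*(-4) = c*(7 + c) - 4*E = -4*E + c*(7 + c))
s(5, -1)*(-35) + I(S(5), -4 - 1*0) = 5*(-35) + (-4*(-4 - 1*0) + 5*(7 + 5)) = -175 + (-4*(-4 + 0) + 5*12) = -175 + (-4*(-4) + 60) = -175 + (16 + 60) = -175 + 76 = -99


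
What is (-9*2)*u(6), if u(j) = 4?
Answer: -72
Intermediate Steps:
(-9*2)*u(6) = -9*2*4 = -18*4 = -72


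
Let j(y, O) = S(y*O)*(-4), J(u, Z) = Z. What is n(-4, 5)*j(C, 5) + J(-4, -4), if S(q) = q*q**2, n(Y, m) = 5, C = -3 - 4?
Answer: 857496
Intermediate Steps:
C = -7
S(q) = q**3
j(y, O) = -4*O**3*y**3 (j(y, O) = (y*O)**3*(-4) = (O*y)**3*(-4) = (O**3*y**3)*(-4) = -4*O**3*y**3)
n(-4, 5)*j(C, 5) + J(-4, -4) = 5*(-4*5**3*(-7)**3) - 4 = 5*(-4*125*(-343)) - 4 = 5*171500 - 4 = 857500 - 4 = 857496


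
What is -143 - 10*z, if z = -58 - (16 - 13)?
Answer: 467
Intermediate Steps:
z = -61 (z = -58 - 1*3 = -58 - 3 = -61)
-143 - 10*z = -143 - 10*(-61) = -143 + 610 = 467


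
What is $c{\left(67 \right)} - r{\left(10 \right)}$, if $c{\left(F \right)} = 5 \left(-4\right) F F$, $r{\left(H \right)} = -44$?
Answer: $-89736$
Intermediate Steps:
$c{\left(F \right)} = - 20 F^{2}$
$c{\left(67 \right)} - r{\left(10 \right)} = - 20 \cdot 67^{2} - -44 = \left(-20\right) 4489 + 44 = -89780 + 44 = -89736$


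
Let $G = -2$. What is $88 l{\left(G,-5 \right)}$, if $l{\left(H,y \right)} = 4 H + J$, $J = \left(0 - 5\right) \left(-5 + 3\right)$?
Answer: $176$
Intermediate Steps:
$J = 10$ ($J = \left(-5\right) \left(-2\right) = 10$)
$l{\left(H,y \right)} = 10 + 4 H$ ($l{\left(H,y \right)} = 4 H + 10 = 10 + 4 H$)
$88 l{\left(G,-5 \right)} = 88 \left(10 + 4 \left(-2\right)\right) = 88 \left(10 - 8\right) = 88 \cdot 2 = 176$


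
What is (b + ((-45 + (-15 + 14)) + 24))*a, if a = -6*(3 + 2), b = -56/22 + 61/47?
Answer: 360570/517 ≈ 697.43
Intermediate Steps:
b = -645/517 (b = -56*1/22 + 61*(1/47) = -28/11 + 61/47 = -645/517 ≈ -1.2476)
a = -30 (a = -6*5 = -30)
(b + ((-45 + (-15 + 14)) + 24))*a = (-645/517 + ((-45 + (-15 + 14)) + 24))*(-30) = (-645/517 + ((-45 - 1) + 24))*(-30) = (-645/517 + (-46 + 24))*(-30) = (-645/517 - 22)*(-30) = -12019/517*(-30) = 360570/517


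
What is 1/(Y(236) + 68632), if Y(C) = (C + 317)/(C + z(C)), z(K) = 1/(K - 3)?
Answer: 54989/3774133897 ≈ 1.4570e-5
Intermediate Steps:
z(K) = 1/(-3 + K)
Y(C) = (317 + C)/(C + 1/(-3 + C)) (Y(C) = (C + 317)/(C + 1/(-3 + C)) = (317 + C)/(C + 1/(-3 + C)))
1/(Y(236) + 68632) = 1/((-3 + 236)*(317 + 236)/(1 + 236*(-3 + 236)) + 68632) = 1/(233*553/(1 + 236*233) + 68632) = 1/(233*553/(1 + 54988) + 68632) = 1/(233*553/54989 + 68632) = 1/((1/54989)*233*553 + 68632) = 1/(128849/54989 + 68632) = 1/(3774133897/54989) = 54989/3774133897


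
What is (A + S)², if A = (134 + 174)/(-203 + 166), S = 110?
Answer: 14152644/1369 ≈ 10338.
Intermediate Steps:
A = -308/37 (A = 308/(-37) = 308*(-1/37) = -308/37 ≈ -8.3243)
(A + S)² = (-308/37 + 110)² = (3762/37)² = 14152644/1369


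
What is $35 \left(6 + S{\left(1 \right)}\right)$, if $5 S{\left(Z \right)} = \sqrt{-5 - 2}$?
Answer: $210 + 7 i \sqrt{7} \approx 210.0 + 18.52 i$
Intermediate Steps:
$S{\left(Z \right)} = \frac{i \sqrt{7}}{5}$ ($S{\left(Z \right)} = \frac{\sqrt{-5 - 2}}{5} = \frac{\sqrt{-7}}{5} = \frac{i \sqrt{7}}{5}$)
$35 \left(6 + S{\left(1 \right)}\right) = 35 \left(6 + \frac{i \sqrt{7}}{5}\right) = 210 + 7 i \sqrt{7}$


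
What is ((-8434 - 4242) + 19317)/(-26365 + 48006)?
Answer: 6641/21641 ≈ 0.30687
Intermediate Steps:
((-8434 - 4242) + 19317)/(-26365 + 48006) = (-12676 + 19317)/21641 = 6641*(1/21641) = 6641/21641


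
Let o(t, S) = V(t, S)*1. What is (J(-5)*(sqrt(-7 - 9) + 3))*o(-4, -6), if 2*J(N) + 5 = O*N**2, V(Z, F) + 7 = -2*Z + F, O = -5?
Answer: 975 + 1300*I ≈ 975.0 + 1300.0*I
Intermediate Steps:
V(Z, F) = -7 + F - 2*Z (V(Z, F) = -7 + (-2*Z + F) = -7 + (F - 2*Z) = -7 + F - 2*Z)
J(N) = -5/2 - 5*N**2/2 (J(N) = -5/2 + (-5*N**2)/2 = -5/2 - 5*N**2/2)
o(t, S) = -7 + S - 2*t (o(t, S) = (-7 + S - 2*t)*1 = -7 + S - 2*t)
(J(-5)*(sqrt(-7 - 9) + 3))*o(-4, -6) = ((-5/2 - 5/2*(-5)**2)*(sqrt(-7 - 9) + 3))*(-7 - 6 - 2*(-4)) = ((-5/2 - 5/2*25)*(sqrt(-16) + 3))*(-7 - 6 + 8) = ((-5/2 - 125/2)*(4*I + 3))*(-5) = -65*(3 + 4*I)*(-5) = (-195 - 260*I)*(-5) = 975 + 1300*I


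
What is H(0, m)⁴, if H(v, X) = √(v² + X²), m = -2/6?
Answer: 1/81 ≈ 0.012346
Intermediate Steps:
m = -⅓ (m = -2*⅙ = -⅓ ≈ -0.33333)
H(v, X) = √(X² + v²)
H(0, m)⁴ = (√((-⅓)² + 0²))⁴ = (√(⅑ + 0))⁴ = (√(⅑))⁴ = (⅓)⁴ = 1/81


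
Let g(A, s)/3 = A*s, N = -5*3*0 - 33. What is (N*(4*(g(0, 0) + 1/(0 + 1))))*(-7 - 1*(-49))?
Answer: -5544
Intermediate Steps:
N = -33 (N = -15*0 - 33 = 0 - 33 = -33)
g(A, s) = 3*A*s (g(A, s) = 3*(A*s) = 3*A*s)
(N*(4*(g(0, 0) + 1/(0 + 1))))*(-7 - 1*(-49)) = (-132*(3*0*0 + 1/(0 + 1)))*(-7 - 1*(-49)) = (-132*(0 + 1/1))*(-7 + 49) = -132*(0 + 1)*42 = -132*42 = -5544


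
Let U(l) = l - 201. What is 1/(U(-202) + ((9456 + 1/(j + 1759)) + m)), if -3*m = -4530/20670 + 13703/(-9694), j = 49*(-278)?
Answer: 237704838774/2152071253308467 ≈ 0.00011045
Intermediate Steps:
j = -13622
U(l) = -201 + l
m = 10905161/20037498 (m = -(-4530/20670 + 13703/(-9694))/3 = -(-4530*1/20670 + 13703*(-1/9694))/3 = -(-151/689 - 13703/9694)/3 = -⅓*(-10905161/6679166) = 10905161/20037498 ≈ 0.54424)
1/(U(-202) + ((9456 + 1/(j + 1759)) + m)) = 1/((-201 - 202) + ((9456 + 1/(-13622 + 1759)) + 10905161/20037498)) = 1/(-403 + ((9456 + 1/(-11863)) + 10905161/20037498)) = 1/(-403 + ((9456 - 1/11863) + 10905161/20037498)) = 1/(-403 + (112176527/11863 + 10905161/20037498)) = 1/(-403 + 2247866303334389/237704838774) = 1/(2152071253308467/237704838774) = 237704838774/2152071253308467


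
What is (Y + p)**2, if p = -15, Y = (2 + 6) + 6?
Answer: 1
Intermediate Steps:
Y = 14 (Y = 8 + 6 = 14)
(Y + p)**2 = (14 - 15)**2 = (-1)**2 = 1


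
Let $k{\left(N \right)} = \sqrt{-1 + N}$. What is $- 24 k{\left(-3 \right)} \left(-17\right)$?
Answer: $816 i \approx 816.0 i$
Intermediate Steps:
$- 24 k{\left(-3 \right)} \left(-17\right) = - 24 \sqrt{-1 - 3} \left(-17\right) = - 24 \sqrt{-4} \left(-17\right) = - 24 \cdot 2 i \left(-17\right) = - 48 i \left(-17\right) = 816 i$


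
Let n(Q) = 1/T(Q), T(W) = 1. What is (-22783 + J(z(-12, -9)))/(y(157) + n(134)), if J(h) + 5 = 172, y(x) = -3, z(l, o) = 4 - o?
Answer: 11308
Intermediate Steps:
n(Q) = 1 (n(Q) = 1/1 = 1)
J(h) = 167 (J(h) = -5 + 172 = 167)
(-22783 + J(z(-12, -9)))/(y(157) + n(134)) = (-22783 + 167)/(-3 + 1) = -22616/(-2) = -22616*(-½) = 11308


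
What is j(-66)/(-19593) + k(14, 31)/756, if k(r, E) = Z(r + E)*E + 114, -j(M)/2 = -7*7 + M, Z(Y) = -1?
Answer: 23053/235116 ≈ 0.098050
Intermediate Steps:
j(M) = 98 - 2*M (j(M) = -2*(-7*7 + M) = -2*(-49 + M) = 98 - 2*M)
k(r, E) = 114 - E (k(r, E) = -E + 114 = 114 - E)
j(-66)/(-19593) + k(14, 31)/756 = (98 - 2*(-66))/(-19593) + (114 - 1*31)/756 = (98 + 132)*(-1/19593) + (114 - 31)*(1/756) = 230*(-1/19593) + 83*(1/756) = -230/19593 + 83/756 = 23053/235116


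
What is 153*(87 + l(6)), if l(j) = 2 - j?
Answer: 12699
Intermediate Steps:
153*(87 + l(6)) = 153*(87 + (2 - 1*6)) = 153*(87 + (2 - 6)) = 153*(87 - 4) = 153*83 = 12699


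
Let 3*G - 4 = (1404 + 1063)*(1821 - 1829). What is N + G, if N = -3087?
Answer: -28993/3 ≈ -9664.3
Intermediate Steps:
G = -19732/3 (G = 4/3 + ((1404 + 1063)*(1821 - 1829))/3 = 4/3 + (2467*(-8))/3 = 4/3 + (1/3)*(-19736) = 4/3 - 19736/3 = -19732/3 ≈ -6577.3)
N + G = -3087 - 19732/3 = -28993/3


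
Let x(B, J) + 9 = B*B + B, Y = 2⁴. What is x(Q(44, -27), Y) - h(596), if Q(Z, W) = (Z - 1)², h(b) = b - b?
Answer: 3420641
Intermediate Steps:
h(b) = 0
Y = 16
Q(Z, W) = (-1 + Z)²
x(B, J) = -9 + B + B² (x(B, J) = -9 + (B*B + B) = -9 + (B² + B) = -9 + (B + B²) = -9 + B + B²)
x(Q(44, -27), Y) - h(596) = (-9 + (-1 + 44)² + ((-1 + 44)²)²) - 1*0 = (-9 + 43² + (43²)²) + 0 = (-9 + 1849 + 1849²) + 0 = (-9 + 1849 + 3418801) + 0 = 3420641 + 0 = 3420641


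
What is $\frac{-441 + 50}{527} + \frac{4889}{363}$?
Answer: $\frac{143210}{11253} \approx 12.726$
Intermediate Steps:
$\frac{-441 + 50}{527} + \frac{4889}{363} = \left(-391\right) \frac{1}{527} + 4889 \cdot \frac{1}{363} = - \frac{23}{31} + \frac{4889}{363} = \frac{143210}{11253}$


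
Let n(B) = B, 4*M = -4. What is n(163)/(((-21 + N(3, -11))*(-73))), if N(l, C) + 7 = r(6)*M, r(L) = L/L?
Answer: 163/2117 ≈ 0.076996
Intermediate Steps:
r(L) = 1
M = -1 (M = (1/4)*(-4) = -1)
N(l, C) = -8 (N(l, C) = -7 + 1*(-1) = -7 - 1 = -8)
n(163)/(((-21 + N(3, -11))*(-73))) = 163/(((-21 - 8)*(-73))) = 163/((-29*(-73))) = 163/2117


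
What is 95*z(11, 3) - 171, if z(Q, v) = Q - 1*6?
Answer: 304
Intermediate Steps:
z(Q, v) = -6 + Q (z(Q, v) = Q - 6 = -6 + Q)
95*z(11, 3) - 171 = 95*(-6 + 11) - 171 = 95*5 - 171 = 475 - 171 = 304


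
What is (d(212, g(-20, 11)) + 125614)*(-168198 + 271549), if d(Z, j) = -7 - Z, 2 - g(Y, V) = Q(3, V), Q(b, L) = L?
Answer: 12959698645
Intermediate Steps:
g(Y, V) = 2 - V
(d(212, g(-20, 11)) + 125614)*(-168198 + 271549) = ((-7 - 1*212) + 125614)*(-168198 + 271549) = ((-7 - 212) + 125614)*103351 = (-219 + 125614)*103351 = 125395*103351 = 12959698645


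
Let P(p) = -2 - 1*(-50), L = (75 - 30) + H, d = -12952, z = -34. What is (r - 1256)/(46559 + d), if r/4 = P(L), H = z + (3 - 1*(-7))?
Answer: -152/4801 ≈ -0.031660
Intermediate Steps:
H = -24 (H = -34 + (3 - 1*(-7)) = -34 + (3 + 7) = -34 + 10 = -24)
L = 21 (L = (75 - 30) - 24 = 45 - 24 = 21)
P(p) = 48 (P(p) = -2 + 50 = 48)
r = 192 (r = 4*48 = 192)
(r - 1256)/(46559 + d) = (192 - 1256)/(46559 - 12952) = -1064/33607 = -1064*1/33607 = -152/4801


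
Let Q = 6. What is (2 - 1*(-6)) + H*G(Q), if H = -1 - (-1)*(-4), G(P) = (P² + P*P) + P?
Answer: -382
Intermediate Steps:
G(P) = P + 2*P² (G(P) = (P² + P²) + P = 2*P² + P = P + 2*P²)
H = -5 (H = -1 - 1*4 = -1 - 4 = -5)
(2 - 1*(-6)) + H*G(Q) = (2 - 1*(-6)) - 30*(1 + 2*6) = (2 + 6) - 30*(1 + 12) = 8 - 30*13 = 8 - 5*78 = 8 - 390 = -382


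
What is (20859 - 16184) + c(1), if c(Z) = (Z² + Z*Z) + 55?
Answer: 4732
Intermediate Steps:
c(Z) = 55 + 2*Z² (c(Z) = (Z² + Z²) + 55 = 2*Z² + 55 = 55 + 2*Z²)
(20859 - 16184) + c(1) = (20859 - 16184) + (55 + 2*1²) = 4675 + (55 + 2*1) = 4675 + (55 + 2) = 4675 + 57 = 4732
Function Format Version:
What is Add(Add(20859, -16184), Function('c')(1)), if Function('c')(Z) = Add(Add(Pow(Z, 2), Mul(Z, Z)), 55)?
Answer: 4732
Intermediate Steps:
Function('c')(Z) = Add(55, Mul(2, Pow(Z, 2))) (Function('c')(Z) = Add(Add(Pow(Z, 2), Pow(Z, 2)), 55) = Add(Mul(2, Pow(Z, 2)), 55) = Add(55, Mul(2, Pow(Z, 2))))
Add(Add(20859, -16184), Function('c')(1)) = Add(Add(20859, -16184), Add(55, Mul(2, Pow(1, 2)))) = Add(4675, Add(55, Mul(2, 1))) = Add(4675, Add(55, 2)) = Add(4675, 57) = 4732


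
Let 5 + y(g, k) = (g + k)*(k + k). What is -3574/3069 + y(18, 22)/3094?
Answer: -436297/730422 ≈ -0.59732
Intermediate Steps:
y(g, k) = -5 + 2*k*(g + k) (y(g, k) = -5 + (g + k)*(k + k) = -5 + (g + k)*(2*k) = -5 + 2*k*(g + k))
-3574/3069 + y(18, 22)/3094 = -3574/3069 + (-5 + 2*22**2 + 2*18*22)/3094 = -3574*1/3069 + (-5 + 2*484 + 792)*(1/3094) = -3574/3069 + (-5 + 968 + 792)*(1/3094) = -3574/3069 + 1755*(1/3094) = -3574/3069 + 135/238 = -436297/730422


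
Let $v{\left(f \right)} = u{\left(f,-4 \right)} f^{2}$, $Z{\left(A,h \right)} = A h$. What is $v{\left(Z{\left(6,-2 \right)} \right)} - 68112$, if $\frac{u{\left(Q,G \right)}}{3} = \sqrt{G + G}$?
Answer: $-68112 + 864 i \sqrt{2} \approx -68112.0 + 1221.9 i$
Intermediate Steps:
$u{\left(Q,G \right)} = 3 \sqrt{2} \sqrt{G}$ ($u{\left(Q,G \right)} = 3 \sqrt{G + G} = 3 \sqrt{2 G} = 3 \sqrt{2} \sqrt{G}$)
$v{\left(f \right)} = 6 i \sqrt{2} f^{2}$ ($v{\left(f \right)} = 3 \sqrt{2} \sqrt{-4} f^{2} = 3 \sqrt{2} \cdot 2 i f^{2} = 6 i \sqrt{2} f^{2}$)
$v{\left(Z{\left(6,-2 \right)} \right)} - 68112 = 6 i \sqrt{2} \left(6 \left(-2\right)\right)^{2} - 68112 = 6 i \sqrt{2} \left(-12\right)^{2} - 68112 = 6 i \sqrt{2} \cdot 144 - 68112 = 864 i \sqrt{2} - 68112 = -68112 + 864 i \sqrt{2}$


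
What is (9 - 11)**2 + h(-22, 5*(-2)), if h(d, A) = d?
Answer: -18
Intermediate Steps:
(9 - 11)**2 + h(-22, 5*(-2)) = (9 - 11)**2 - 22 = (-2)**2 - 22 = 4 - 22 = -18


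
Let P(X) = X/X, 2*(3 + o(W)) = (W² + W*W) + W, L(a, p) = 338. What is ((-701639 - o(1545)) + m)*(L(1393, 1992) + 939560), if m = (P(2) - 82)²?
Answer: -2897585697005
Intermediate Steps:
o(W) = -3 + W² + W/2 (o(W) = -3 + ((W² + W*W) + W)/2 = -3 + ((W² + W²) + W)/2 = -3 + (2*W² + W)/2 = -3 + (W + 2*W²)/2 = -3 + (W² + W/2) = -3 + W² + W/2)
P(X) = 1
m = 6561 (m = (1 - 82)² = (-81)² = 6561)
((-701639 - o(1545)) + m)*(L(1393, 1992) + 939560) = ((-701639 - (-3 + 1545² + (½)*1545)) + 6561)*(338 + 939560) = ((-701639 - (-3 + 2387025 + 1545/2)) + 6561)*939898 = ((-701639 - 1*4775589/2) + 6561)*939898 = ((-701639 - 4775589/2) + 6561)*939898 = (-6178867/2 + 6561)*939898 = -6165745/2*939898 = -2897585697005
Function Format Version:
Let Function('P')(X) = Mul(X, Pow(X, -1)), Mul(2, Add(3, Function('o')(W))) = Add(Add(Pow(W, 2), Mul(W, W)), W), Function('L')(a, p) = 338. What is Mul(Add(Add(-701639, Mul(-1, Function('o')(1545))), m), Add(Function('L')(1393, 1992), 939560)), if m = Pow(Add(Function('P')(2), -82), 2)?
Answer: -2897585697005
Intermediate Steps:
Function('o')(W) = Add(-3, Pow(W, 2), Mul(Rational(1, 2), W)) (Function('o')(W) = Add(-3, Mul(Rational(1, 2), Add(Add(Pow(W, 2), Mul(W, W)), W))) = Add(-3, Mul(Rational(1, 2), Add(Add(Pow(W, 2), Pow(W, 2)), W))) = Add(-3, Mul(Rational(1, 2), Add(Mul(2, Pow(W, 2)), W))) = Add(-3, Mul(Rational(1, 2), Add(W, Mul(2, Pow(W, 2))))) = Add(-3, Add(Pow(W, 2), Mul(Rational(1, 2), W))) = Add(-3, Pow(W, 2), Mul(Rational(1, 2), W)))
Function('P')(X) = 1
m = 6561 (m = Pow(Add(1, -82), 2) = Pow(-81, 2) = 6561)
Mul(Add(Add(-701639, Mul(-1, Function('o')(1545))), m), Add(Function('L')(1393, 1992), 939560)) = Mul(Add(Add(-701639, Mul(-1, Add(-3, Pow(1545, 2), Mul(Rational(1, 2), 1545)))), 6561), Add(338, 939560)) = Mul(Add(Add(-701639, Mul(-1, Add(-3, 2387025, Rational(1545, 2)))), 6561), 939898) = Mul(Add(Add(-701639, Mul(-1, Rational(4775589, 2))), 6561), 939898) = Mul(Add(Add(-701639, Rational(-4775589, 2)), 6561), 939898) = Mul(Add(Rational(-6178867, 2), 6561), 939898) = Mul(Rational(-6165745, 2), 939898) = -2897585697005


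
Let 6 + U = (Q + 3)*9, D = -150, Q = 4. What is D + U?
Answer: -93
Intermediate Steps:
U = 57 (U = -6 + (4 + 3)*9 = -6 + 7*9 = -6 + 63 = 57)
D + U = -150 + 57 = -93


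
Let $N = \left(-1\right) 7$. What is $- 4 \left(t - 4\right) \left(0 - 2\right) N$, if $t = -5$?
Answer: $504$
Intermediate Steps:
$N = -7$
$- 4 \left(t - 4\right) \left(0 - 2\right) N = - 4 \left(-5 - 4\right) \left(0 - 2\right) \left(-7\right) = - 4 \left(\left(-9\right) \left(-2\right)\right) \left(-7\right) = \left(-4\right) 18 \left(-7\right) = \left(-72\right) \left(-7\right) = 504$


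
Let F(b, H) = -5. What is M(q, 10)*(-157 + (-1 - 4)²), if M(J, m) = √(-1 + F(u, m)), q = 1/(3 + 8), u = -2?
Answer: -132*I*√6 ≈ -323.33*I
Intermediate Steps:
q = 1/11 ≈ 0.090909
M(J, m) = I*√6 (M(J, m) = √(-1 - 5) = √(-6) = I*√6)
M(q, 10)*(-157 + (-1 - 4)²) = (I*√6)*(-157 + (-1 - 4)²) = (I*√6)*(-157 + (-5)²) = (I*√6)*(-157 + 25) = (I*√6)*(-132) = -132*I*√6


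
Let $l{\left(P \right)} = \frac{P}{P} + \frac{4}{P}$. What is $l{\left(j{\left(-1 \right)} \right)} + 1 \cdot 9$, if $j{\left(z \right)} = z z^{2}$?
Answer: $6$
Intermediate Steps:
$j{\left(z \right)} = z^{3}$
$l{\left(P \right)} = 1 + \frac{4}{P}$
$l{\left(j{\left(-1 \right)} \right)} + 1 \cdot 9 = \frac{4 + \left(-1\right)^{3}}{\left(-1\right)^{3}} + 1 \cdot 9 = \frac{4 - 1}{-1} + 9 = \left(-1\right) 3 + 9 = -3 + 9 = 6$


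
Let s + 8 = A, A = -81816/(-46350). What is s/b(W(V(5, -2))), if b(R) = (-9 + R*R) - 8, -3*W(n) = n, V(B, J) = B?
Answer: 36123/82400 ≈ 0.43839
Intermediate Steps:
A = 13636/7725 (A = -81816*(-1/46350) = 13636/7725 ≈ 1.7652)
W(n) = -n/3
s = -48164/7725 (s = -8 + 13636/7725 = -48164/7725 ≈ -6.2348)
b(R) = -17 + R² (b(R) = (-9 + R²) - 8 = -17 + R²)
s/b(W(V(5, -2))) = -48164/(7725*(-17 + (-⅓*5)²)) = -48164/(7725*(-17 + (-5/3)²)) = -48164/(7725*(-17 + 25/9)) = -48164/(7725*(-128/9)) = -48164/7725*(-9/128) = 36123/82400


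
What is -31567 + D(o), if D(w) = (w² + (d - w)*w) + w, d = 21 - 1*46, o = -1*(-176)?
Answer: -35791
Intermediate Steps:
o = 176
d = -25 (d = 21 - 46 = -25)
D(w) = w + w² + w*(-25 - w) (D(w) = (w² + (-25 - w)*w) + w = (w² + w*(-25 - w)) + w = w + w² + w*(-25 - w))
-31567 + D(o) = -31567 - 24*176 = -31567 - 4224 = -35791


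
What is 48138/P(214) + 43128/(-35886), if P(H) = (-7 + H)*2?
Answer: 47489591/412689 ≈ 115.07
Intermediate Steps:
P(H) = -14 + 2*H
48138/P(214) + 43128/(-35886) = 48138/(-14 + 2*214) + 43128/(-35886) = 48138/(-14 + 428) + 43128*(-1/35886) = 48138/414 - 7188/5981 = 48138*(1/414) - 7188/5981 = 8023/69 - 7188/5981 = 47489591/412689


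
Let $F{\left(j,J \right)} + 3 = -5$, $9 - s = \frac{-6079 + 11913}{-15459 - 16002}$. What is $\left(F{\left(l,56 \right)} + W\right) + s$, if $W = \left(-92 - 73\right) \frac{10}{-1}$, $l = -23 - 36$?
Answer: $\frac{51947945}{31461} \approx 1651.2$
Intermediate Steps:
$l = -59$ ($l = -23 - 36 = -59$)
$s = \frac{288983}{31461}$ ($s = 9 - \frac{-6079 + 11913}{-15459 - 16002} = 9 - \frac{5834}{-31461} = 9 - 5834 \left(- \frac{1}{31461}\right) = 9 - - \frac{5834}{31461} = 9 + \frac{5834}{31461} = \frac{288983}{31461} \approx 9.1854$)
$F{\left(j,J \right)} = -8$ ($F{\left(j,J \right)} = -3 - 5 = -8$)
$W = 1650$ ($W = - 165 \cdot 10 \left(-1\right) = \left(-165\right) \left(-10\right) = 1650$)
$\left(F{\left(l,56 \right)} + W\right) + s = \left(-8 + 1650\right) + \frac{288983}{31461} = 1642 + \frac{288983}{31461} = \frac{51947945}{31461}$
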